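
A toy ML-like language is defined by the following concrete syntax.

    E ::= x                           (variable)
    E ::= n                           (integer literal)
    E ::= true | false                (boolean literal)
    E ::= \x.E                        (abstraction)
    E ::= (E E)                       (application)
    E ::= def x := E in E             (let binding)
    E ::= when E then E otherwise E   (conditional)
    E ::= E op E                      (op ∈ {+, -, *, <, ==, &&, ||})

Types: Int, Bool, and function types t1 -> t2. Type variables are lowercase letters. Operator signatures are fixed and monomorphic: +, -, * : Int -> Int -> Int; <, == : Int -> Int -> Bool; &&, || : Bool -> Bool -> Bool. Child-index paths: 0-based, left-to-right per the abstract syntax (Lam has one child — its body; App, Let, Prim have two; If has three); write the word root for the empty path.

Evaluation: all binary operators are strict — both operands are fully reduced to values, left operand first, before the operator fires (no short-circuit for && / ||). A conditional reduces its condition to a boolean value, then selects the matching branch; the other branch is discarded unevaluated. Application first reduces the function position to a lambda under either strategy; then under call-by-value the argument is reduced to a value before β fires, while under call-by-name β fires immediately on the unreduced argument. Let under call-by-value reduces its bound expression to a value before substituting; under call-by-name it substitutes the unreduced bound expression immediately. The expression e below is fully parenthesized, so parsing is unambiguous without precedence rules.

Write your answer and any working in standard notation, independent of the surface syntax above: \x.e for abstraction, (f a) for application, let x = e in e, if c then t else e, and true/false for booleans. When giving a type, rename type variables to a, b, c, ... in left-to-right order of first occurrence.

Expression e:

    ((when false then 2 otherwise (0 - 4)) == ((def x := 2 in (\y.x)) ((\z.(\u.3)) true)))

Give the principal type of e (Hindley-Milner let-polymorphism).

Trace:
  unify Bool ~ Bool
  unify Int ~ Int
  unify Int ~ Int
  unify Int ~ Int
  unify Int ~ Int
let x : Int
x : Int
\y._ : a -> Int
\u._ : c -> Int
\z._ : b -> c -> Int
  unify b -> c -> Int ~ Bool -> d
  unify b ~ Bool
  unify c -> Int ~ d
_ _ : c -> Int
  unify a -> Int ~ (c -> Int) -> e
  unify a ~ c -> Int
  unify Int ~ e
_ _ : Int
  unify Int ~ Int

Answer: Bool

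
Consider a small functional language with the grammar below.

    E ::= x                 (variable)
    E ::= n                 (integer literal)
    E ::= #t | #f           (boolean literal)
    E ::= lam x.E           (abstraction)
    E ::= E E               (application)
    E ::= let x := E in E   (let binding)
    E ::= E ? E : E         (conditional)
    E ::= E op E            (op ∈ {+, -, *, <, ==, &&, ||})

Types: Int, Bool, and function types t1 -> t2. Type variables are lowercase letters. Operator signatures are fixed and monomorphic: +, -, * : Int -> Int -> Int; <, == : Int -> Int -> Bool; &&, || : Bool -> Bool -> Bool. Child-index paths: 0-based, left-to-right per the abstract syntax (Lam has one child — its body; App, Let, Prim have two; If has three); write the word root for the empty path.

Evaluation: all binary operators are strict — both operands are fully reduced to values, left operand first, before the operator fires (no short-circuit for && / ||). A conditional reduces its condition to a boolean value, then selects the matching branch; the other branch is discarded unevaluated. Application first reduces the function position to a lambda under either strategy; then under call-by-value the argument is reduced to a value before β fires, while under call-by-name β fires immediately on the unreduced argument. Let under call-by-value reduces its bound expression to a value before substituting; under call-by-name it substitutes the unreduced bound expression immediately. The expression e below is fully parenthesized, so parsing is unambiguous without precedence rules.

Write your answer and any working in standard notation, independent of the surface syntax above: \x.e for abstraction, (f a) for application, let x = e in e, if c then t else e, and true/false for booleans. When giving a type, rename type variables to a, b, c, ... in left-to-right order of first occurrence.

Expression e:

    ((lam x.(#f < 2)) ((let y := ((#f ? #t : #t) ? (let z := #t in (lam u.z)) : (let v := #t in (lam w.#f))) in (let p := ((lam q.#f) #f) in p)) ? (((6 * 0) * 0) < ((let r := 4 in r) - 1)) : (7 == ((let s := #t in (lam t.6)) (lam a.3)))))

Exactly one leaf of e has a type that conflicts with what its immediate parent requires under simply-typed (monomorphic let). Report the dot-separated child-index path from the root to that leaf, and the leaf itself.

Answer: 0.0.0 : false

Trace:
  unify Bool ~ Int
  FAIL: mismatch Bool ~ Int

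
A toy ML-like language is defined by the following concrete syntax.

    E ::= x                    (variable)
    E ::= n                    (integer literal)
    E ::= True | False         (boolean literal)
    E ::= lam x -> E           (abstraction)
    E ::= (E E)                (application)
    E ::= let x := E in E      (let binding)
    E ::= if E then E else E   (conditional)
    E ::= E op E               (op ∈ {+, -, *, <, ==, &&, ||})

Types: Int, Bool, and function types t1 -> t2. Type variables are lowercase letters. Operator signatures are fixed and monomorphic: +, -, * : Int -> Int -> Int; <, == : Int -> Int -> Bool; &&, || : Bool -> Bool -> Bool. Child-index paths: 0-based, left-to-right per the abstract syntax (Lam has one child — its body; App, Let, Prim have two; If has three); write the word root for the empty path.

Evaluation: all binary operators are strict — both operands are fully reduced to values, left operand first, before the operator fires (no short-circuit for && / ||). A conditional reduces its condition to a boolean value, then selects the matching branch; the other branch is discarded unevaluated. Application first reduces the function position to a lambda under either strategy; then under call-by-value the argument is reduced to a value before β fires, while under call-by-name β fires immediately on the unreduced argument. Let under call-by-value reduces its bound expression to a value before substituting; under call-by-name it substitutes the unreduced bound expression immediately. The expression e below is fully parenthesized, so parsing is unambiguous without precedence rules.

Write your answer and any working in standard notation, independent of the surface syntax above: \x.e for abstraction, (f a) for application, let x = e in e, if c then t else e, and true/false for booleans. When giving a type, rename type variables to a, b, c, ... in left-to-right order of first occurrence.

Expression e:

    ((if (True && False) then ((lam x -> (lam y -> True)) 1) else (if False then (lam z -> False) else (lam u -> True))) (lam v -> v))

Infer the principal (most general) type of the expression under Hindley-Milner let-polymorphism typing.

Answer: Bool

Trace:
  unify Bool ~ Bool
  unify Bool ~ Bool
  unify Bool ~ Bool
\y._ : b -> Bool
\x._ : a -> b -> Bool
  unify a -> b -> Bool ~ Int -> c
  unify a ~ Int
  unify b -> Bool ~ c
_ _ : b -> Bool
  unify Bool ~ Bool
\z._ : d -> Bool
\u._ : e -> Bool
  unify d -> Bool ~ e -> Bool
  unify d ~ e
  unify Bool ~ Bool
  unify b -> Bool ~ e -> Bool
  unify b ~ e
  unify Bool ~ Bool
v : f
\v._ : f -> f
  unify e -> Bool ~ (f -> f) -> g
  unify e ~ f -> f
  unify Bool ~ g
_ _ : Bool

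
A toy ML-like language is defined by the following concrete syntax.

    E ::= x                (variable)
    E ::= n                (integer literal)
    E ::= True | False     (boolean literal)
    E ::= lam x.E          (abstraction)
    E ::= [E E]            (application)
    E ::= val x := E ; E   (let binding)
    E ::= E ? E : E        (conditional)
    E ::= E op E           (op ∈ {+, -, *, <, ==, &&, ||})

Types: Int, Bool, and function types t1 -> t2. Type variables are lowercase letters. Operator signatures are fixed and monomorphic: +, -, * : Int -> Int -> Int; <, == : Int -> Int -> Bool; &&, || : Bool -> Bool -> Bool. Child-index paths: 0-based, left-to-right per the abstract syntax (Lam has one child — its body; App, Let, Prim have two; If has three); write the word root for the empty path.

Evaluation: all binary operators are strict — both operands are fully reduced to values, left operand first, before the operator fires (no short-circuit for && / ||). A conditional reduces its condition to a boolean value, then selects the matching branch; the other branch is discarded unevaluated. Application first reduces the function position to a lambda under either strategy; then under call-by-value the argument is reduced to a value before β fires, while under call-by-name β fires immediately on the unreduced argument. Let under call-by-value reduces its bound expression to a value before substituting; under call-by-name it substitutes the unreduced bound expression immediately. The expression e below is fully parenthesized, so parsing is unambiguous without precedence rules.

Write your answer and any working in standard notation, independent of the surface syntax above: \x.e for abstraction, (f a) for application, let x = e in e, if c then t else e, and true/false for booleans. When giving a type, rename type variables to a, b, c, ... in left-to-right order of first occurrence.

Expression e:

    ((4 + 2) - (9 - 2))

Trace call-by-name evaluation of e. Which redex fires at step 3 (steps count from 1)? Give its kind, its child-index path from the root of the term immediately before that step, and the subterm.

Answer: delta at root : (6 - 7)

Derivation:
step 0: ((4 + 2) - (9 - 2))
step 1: [delta@0] (6 - (9 - 2))
step 2: [delta@1] (6 - 7)
step 3: [delta@root] -1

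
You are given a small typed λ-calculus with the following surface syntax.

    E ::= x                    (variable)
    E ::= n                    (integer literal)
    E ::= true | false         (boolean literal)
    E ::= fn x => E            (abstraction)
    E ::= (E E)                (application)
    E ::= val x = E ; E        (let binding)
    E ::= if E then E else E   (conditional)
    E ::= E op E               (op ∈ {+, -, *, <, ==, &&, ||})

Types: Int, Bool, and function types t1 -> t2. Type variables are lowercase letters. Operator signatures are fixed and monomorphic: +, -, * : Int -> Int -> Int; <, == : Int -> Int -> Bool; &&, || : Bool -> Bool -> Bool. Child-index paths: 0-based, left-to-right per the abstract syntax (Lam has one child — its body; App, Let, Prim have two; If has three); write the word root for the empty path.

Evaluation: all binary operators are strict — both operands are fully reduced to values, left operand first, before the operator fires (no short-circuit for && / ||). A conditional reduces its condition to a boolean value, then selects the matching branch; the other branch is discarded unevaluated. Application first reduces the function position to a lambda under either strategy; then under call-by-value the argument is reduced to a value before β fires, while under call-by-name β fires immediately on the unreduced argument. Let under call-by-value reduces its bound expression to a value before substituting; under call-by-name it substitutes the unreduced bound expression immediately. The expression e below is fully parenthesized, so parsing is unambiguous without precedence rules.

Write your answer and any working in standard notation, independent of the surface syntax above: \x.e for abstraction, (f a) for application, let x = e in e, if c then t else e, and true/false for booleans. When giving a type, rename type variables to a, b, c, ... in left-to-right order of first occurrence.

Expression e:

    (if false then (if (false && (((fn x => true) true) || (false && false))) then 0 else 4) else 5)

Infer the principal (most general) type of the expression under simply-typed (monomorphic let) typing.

Answer: Int

Working:
  unify Bool ~ Bool
  unify Bool ~ Bool
\x._ : a -> Bool
  unify a -> Bool ~ Bool -> b
  unify a ~ Bool
  unify Bool ~ b
_ _ : Bool
  unify Bool ~ Bool
  unify Bool ~ Bool
  unify Bool ~ Bool
  unify Bool ~ Bool
  unify Bool ~ Bool
  unify Bool ~ Bool
  unify Int ~ Int
  unify Int ~ Int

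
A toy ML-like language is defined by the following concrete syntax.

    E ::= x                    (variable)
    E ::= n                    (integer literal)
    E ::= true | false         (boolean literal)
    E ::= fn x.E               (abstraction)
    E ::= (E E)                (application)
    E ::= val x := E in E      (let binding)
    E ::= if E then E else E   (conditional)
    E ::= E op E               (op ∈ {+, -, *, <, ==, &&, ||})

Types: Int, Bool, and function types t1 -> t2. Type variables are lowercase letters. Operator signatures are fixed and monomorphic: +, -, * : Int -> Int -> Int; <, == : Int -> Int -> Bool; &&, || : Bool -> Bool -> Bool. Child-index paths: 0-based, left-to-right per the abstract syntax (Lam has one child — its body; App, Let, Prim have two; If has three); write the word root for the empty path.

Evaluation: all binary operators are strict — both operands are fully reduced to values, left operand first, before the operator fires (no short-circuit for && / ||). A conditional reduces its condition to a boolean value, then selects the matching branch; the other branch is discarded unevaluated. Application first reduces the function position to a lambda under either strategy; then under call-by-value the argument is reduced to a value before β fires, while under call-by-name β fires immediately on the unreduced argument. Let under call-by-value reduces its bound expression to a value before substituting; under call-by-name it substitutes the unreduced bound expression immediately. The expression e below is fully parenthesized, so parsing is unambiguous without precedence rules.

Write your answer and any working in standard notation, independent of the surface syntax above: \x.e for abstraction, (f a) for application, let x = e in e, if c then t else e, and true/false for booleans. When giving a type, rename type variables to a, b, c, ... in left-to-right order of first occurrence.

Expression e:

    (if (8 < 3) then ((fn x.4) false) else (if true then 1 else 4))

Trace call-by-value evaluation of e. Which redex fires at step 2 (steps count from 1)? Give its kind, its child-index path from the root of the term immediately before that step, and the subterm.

Trace:
step 0: (if (8 < 3) then ((\x.4) false) else (if true then 1 else 4))
step 1: [delta@0] (if false then ((\x.4) false) else (if true then 1 else 4))
step 2: [if@root] (if true then 1 else 4)

Answer: if at root : (if false then ((\x.4) false) else (if true then 1 else 4))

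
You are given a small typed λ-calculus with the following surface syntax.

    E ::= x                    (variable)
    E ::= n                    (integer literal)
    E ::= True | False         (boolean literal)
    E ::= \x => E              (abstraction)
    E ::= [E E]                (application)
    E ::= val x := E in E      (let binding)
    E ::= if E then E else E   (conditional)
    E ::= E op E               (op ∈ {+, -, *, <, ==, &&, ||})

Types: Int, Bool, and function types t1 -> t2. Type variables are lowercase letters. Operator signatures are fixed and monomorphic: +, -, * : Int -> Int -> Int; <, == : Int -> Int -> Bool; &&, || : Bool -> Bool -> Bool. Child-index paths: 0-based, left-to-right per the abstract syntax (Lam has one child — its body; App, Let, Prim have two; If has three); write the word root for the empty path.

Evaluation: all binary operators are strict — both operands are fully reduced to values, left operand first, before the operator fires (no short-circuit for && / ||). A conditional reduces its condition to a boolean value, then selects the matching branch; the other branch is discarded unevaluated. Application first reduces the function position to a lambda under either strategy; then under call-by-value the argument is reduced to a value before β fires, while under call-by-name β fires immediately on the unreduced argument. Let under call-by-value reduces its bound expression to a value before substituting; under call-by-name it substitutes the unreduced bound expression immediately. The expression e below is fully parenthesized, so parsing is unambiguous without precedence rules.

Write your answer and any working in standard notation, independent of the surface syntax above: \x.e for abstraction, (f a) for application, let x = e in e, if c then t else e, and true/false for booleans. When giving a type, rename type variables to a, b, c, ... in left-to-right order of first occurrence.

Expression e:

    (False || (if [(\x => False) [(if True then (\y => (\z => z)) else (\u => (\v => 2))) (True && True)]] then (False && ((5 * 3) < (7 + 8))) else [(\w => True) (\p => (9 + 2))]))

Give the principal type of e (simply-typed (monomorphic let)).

Working:
  unify Bool ~ Bool
\x._ : a -> Bool
  unify Bool ~ Bool
z : c
\z._ : c -> c
\y._ : b -> c -> c
\v._ : e -> Int
\u._ : d -> e -> Int
  unify b -> c -> c ~ d -> e -> Int
  unify b ~ d
  unify c -> c ~ e -> Int
  unify c ~ e
  unify e ~ Int
  unify Bool ~ Bool
  unify Bool ~ Bool
  unify d -> Int -> Int ~ Bool -> f
  unify d ~ Bool
  unify Int -> Int ~ f
_ _ : Int -> Int
  unify a -> Bool ~ (Int -> Int) -> g
  unify a ~ Int -> Int
  unify Bool ~ g
_ _ : Bool
  unify Bool ~ Bool
  unify Bool ~ Bool
  unify Int ~ Int
  unify Int ~ Int
  unify Int ~ Int
  unify Int ~ Int
  unify Int ~ Int
  unify Int ~ Int
  unify Bool ~ Bool
\w._ : h -> Bool
  unify Int ~ Int
  unify Int ~ Int
\p._ : i -> Int
  unify h -> Bool ~ (i -> Int) -> j
  unify h ~ i -> Int
  unify Bool ~ j
_ _ : Bool
  unify Bool ~ Bool
  unify Bool ~ Bool

Answer: Bool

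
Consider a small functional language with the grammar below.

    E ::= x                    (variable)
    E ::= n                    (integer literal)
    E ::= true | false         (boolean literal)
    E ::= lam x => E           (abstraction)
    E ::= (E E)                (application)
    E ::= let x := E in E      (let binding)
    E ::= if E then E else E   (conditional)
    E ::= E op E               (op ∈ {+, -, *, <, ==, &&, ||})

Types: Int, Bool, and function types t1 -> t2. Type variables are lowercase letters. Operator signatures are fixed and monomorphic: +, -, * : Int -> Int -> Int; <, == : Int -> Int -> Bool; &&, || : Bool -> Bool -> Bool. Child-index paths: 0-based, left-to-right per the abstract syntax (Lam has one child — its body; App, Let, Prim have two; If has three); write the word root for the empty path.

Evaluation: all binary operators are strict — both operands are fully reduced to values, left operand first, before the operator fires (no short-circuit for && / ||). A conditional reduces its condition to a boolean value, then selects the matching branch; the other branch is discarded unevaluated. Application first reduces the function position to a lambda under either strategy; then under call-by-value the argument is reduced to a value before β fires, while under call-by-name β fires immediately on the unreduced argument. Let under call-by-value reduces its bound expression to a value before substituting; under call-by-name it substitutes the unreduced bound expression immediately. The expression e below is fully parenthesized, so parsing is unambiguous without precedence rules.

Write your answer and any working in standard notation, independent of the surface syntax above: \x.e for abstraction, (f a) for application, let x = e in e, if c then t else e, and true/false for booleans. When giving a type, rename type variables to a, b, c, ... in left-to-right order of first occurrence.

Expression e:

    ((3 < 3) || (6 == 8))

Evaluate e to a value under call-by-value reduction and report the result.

Trace:
step 0: ((3 < 3) || (6 == 8))
step 1: [delta@0] (false || (6 == 8))
step 2: [delta@1] (false || false)
step 3: [delta@root] false

Answer: false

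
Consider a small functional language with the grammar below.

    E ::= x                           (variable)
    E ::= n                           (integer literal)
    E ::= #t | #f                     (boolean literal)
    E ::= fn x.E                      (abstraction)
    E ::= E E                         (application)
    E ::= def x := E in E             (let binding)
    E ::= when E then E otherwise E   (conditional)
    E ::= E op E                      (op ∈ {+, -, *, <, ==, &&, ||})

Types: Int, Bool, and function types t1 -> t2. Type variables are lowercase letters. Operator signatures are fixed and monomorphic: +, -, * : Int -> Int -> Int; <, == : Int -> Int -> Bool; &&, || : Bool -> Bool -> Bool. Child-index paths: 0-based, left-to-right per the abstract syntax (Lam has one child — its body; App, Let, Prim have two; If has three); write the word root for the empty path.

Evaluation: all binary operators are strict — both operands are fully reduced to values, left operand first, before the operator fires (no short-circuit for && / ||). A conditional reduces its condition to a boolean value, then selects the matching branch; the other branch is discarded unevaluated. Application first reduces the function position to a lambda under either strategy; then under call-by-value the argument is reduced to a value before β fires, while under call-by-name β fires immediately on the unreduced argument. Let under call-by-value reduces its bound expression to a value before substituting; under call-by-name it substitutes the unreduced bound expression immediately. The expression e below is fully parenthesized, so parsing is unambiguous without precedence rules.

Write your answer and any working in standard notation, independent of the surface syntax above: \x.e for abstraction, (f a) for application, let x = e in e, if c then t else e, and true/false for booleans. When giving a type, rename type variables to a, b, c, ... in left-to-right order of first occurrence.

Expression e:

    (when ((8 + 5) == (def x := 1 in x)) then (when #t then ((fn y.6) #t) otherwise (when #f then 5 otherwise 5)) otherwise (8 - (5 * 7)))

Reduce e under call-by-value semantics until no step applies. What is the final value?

Derivation:
step 0: (if ((8 + 5) == (let x = 1 in x)) then (if true then ((\y.6) true) else (if false then 5 else 5)) else (8 - (5 * 7)))
step 1: [delta@0.0] (if (13 == (let x = 1 in x)) then (if true then ((\y.6) true) else (if false then 5 else 5)) else (8 - (5 * 7)))
step 2: [let@0.1] (if (13 == 1) then (if true then ((\y.6) true) else (if false then 5 else 5)) else (8 - (5 * 7)))
step 3: [delta@0] (if false then (if true then ((\y.6) true) else (if false then 5 else 5)) else (8 - (5 * 7)))
step 4: [if@root] (8 - (5 * 7))
step 5: [delta@1] (8 - 35)
step 6: [delta@root] -27

Answer: -27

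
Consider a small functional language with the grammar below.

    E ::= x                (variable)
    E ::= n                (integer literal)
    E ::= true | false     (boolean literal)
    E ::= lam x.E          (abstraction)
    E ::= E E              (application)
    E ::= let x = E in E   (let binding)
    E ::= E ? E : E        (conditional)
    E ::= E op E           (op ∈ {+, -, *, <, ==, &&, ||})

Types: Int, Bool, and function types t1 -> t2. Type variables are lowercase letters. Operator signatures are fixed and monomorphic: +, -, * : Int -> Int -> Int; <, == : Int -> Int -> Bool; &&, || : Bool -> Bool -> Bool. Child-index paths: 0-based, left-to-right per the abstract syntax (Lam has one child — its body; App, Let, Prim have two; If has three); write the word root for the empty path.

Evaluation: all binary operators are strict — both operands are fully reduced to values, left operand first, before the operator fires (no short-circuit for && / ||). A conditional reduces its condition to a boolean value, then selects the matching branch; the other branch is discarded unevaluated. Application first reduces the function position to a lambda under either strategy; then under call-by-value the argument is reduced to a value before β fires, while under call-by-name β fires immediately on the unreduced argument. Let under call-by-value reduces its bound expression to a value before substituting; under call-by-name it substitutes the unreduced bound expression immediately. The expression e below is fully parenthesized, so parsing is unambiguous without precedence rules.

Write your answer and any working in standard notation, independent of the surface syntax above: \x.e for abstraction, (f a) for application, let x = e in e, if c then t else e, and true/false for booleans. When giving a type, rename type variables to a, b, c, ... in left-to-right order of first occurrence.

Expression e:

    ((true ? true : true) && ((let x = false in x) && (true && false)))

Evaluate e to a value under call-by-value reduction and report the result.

Answer: false

Derivation:
step 0: ((if true then true else true) && ((let x = false in x) && (true && false)))
step 1: [if@0] (true && ((let x = false in x) && (true && false)))
step 2: [let@1.0] (true && (false && (true && false)))
step 3: [delta@1.1] (true && (false && false))
step 4: [delta@1] (true && false)
step 5: [delta@root] false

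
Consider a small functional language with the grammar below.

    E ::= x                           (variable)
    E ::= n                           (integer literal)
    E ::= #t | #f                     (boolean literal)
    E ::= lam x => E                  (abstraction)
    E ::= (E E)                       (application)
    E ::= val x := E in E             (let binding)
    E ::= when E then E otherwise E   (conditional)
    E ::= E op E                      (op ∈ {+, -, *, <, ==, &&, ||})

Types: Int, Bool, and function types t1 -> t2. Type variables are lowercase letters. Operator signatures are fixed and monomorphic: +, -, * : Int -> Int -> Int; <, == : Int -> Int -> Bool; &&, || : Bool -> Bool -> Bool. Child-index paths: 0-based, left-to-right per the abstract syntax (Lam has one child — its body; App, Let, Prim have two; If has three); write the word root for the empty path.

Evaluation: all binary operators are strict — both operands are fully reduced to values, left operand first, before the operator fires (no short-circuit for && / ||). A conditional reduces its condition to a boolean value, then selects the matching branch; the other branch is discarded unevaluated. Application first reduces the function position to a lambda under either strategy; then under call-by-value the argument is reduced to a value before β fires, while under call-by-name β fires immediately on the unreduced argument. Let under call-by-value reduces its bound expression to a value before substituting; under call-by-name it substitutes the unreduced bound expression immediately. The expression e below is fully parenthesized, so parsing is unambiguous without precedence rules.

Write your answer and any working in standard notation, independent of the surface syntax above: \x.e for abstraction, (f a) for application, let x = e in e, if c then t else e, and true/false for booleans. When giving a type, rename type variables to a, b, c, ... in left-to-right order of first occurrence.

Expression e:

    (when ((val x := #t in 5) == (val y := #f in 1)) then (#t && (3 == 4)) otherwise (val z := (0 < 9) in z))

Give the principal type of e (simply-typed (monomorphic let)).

Derivation:
let x : Bool
  unify Int ~ Int
let y : Bool
  unify Int ~ Int
  unify Bool ~ Bool
  unify Bool ~ Bool
  unify Int ~ Int
  unify Int ~ Int
  unify Bool ~ Bool
  unify Int ~ Int
  unify Int ~ Int
let z : Bool
z : Bool
  unify Bool ~ Bool

Answer: Bool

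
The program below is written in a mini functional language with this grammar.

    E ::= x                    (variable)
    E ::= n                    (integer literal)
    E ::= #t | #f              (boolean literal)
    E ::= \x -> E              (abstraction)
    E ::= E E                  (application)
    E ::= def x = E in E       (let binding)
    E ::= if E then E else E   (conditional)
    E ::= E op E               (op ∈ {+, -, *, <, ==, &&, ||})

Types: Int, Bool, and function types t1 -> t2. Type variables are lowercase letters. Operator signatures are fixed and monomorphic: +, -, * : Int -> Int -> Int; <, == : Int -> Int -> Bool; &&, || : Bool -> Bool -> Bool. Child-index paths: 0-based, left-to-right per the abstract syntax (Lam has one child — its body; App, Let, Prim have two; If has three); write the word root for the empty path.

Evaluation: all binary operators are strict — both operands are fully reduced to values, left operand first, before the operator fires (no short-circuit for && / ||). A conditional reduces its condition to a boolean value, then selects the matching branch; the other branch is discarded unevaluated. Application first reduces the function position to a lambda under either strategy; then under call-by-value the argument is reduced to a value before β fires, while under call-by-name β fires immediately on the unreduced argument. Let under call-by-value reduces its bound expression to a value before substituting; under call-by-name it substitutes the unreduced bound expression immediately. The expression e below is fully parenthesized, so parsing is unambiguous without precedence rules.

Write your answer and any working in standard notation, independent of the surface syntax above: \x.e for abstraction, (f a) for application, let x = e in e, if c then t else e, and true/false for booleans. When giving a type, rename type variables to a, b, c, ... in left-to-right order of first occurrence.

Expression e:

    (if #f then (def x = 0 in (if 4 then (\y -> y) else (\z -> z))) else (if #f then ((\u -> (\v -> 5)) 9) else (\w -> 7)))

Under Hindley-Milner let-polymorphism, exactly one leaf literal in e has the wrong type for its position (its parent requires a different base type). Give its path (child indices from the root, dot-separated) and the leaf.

Answer: 1.1.0 : 4

Working:
  unify Bool ~ Bool
let x : Int
  unify Int ~ Bool
  FAIL: mismatch Int ~ Bool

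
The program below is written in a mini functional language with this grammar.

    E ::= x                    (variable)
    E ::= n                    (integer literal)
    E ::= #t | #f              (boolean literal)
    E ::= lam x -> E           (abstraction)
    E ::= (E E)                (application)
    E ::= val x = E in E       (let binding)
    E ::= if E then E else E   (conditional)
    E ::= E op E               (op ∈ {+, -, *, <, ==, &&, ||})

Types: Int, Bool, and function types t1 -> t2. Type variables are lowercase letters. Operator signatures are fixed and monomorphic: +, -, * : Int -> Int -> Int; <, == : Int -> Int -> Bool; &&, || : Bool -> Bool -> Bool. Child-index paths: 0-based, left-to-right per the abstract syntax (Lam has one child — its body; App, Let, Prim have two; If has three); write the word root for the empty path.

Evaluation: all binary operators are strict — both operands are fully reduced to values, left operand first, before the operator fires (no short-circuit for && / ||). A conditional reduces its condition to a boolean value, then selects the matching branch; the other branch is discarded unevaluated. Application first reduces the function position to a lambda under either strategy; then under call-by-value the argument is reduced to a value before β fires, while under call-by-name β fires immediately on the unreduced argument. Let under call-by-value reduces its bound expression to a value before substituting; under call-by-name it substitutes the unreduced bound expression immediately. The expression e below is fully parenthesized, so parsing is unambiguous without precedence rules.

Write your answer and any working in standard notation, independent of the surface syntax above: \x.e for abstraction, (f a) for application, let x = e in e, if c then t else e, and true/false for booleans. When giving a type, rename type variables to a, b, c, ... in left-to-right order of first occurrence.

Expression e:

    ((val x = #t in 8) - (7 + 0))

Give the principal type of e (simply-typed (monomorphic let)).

Answer: Int

Working:
let x : Bool
  unify Int ~ Int
  unify Int ~ Int
  unify Int ~ Int
  unify Int ~ Int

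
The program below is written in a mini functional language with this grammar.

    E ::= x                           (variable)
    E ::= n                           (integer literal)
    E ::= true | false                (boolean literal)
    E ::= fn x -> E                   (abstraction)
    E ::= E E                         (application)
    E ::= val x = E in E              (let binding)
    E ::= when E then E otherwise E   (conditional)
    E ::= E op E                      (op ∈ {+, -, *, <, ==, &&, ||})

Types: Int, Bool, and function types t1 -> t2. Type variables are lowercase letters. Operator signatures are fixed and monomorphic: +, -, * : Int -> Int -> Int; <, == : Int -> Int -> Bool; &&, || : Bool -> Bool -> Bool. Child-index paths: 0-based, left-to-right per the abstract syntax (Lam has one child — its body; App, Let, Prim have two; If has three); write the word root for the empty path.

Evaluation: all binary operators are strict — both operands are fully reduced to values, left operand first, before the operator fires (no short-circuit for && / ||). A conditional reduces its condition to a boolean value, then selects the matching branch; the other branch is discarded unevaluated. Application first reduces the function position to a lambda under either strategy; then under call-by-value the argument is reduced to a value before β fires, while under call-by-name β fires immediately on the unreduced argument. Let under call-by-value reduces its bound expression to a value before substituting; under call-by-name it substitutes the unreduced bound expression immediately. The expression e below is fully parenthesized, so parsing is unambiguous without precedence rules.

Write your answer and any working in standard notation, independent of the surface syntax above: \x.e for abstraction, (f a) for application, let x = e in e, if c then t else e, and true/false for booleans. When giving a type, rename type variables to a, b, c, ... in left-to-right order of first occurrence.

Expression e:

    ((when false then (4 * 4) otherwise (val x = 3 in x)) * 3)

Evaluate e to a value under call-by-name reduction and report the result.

Working:
step 0: ((if false then (4 * 4) else (let x = 3 in x)) * 3)
step 1: [if@0] ((let x = 3 in x) * 3)
step 2: [let@0] (3 * 3)
step 3: [delta@root] 9

Answer: 9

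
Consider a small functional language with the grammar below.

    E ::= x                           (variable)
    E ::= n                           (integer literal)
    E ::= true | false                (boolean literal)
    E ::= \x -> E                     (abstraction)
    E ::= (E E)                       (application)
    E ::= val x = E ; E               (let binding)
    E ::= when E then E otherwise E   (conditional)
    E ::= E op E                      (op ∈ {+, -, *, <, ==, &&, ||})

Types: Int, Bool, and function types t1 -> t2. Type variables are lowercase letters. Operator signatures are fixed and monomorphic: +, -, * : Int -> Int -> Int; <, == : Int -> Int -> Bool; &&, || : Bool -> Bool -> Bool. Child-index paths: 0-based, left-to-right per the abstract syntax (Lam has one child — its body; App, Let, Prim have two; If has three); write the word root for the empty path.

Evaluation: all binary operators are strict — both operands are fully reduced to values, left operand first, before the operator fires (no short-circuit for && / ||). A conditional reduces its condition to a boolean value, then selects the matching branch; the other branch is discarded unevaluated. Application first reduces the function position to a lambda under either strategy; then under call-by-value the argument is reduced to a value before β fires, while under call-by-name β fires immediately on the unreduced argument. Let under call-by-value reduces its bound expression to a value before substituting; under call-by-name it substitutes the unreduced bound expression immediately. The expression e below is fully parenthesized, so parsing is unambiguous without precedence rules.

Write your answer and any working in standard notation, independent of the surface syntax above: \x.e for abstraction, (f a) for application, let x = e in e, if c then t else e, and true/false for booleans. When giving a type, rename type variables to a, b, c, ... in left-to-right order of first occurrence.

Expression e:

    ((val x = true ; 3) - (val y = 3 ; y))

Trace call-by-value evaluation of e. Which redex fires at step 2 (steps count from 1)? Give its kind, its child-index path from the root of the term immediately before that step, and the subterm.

Answer: let at 1 : (let y = 3 in y)

Working:
step 0: ((let x = true in 3) - (let y = 3 in y))
step 1: [let@0] (3 - (let y = 3 in y))
step 2: [let@1] (3 - 3)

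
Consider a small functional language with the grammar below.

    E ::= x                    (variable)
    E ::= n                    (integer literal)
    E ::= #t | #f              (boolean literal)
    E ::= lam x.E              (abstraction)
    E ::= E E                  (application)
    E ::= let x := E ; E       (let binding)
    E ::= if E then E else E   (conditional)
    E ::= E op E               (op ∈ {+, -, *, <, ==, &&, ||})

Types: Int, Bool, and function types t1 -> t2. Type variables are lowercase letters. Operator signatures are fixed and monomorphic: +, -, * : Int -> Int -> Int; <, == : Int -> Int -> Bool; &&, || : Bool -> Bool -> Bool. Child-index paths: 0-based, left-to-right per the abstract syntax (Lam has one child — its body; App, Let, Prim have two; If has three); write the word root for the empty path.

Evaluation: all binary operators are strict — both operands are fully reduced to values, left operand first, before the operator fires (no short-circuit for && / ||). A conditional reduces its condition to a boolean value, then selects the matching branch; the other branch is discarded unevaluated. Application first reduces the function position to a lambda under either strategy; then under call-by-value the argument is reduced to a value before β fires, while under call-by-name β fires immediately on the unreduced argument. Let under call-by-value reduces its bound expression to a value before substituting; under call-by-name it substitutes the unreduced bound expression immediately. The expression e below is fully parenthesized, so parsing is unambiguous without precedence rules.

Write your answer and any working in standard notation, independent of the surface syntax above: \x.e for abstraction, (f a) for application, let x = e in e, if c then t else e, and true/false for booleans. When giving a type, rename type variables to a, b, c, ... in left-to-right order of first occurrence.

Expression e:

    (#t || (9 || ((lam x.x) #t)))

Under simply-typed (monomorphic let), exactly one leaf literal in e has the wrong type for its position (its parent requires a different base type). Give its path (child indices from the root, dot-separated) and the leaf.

Answer: 1.0 : 9

Working:
  unify Bool ~ Bool
  unify Int ~ Bool
  FAIL: mismatch Int ~ Bool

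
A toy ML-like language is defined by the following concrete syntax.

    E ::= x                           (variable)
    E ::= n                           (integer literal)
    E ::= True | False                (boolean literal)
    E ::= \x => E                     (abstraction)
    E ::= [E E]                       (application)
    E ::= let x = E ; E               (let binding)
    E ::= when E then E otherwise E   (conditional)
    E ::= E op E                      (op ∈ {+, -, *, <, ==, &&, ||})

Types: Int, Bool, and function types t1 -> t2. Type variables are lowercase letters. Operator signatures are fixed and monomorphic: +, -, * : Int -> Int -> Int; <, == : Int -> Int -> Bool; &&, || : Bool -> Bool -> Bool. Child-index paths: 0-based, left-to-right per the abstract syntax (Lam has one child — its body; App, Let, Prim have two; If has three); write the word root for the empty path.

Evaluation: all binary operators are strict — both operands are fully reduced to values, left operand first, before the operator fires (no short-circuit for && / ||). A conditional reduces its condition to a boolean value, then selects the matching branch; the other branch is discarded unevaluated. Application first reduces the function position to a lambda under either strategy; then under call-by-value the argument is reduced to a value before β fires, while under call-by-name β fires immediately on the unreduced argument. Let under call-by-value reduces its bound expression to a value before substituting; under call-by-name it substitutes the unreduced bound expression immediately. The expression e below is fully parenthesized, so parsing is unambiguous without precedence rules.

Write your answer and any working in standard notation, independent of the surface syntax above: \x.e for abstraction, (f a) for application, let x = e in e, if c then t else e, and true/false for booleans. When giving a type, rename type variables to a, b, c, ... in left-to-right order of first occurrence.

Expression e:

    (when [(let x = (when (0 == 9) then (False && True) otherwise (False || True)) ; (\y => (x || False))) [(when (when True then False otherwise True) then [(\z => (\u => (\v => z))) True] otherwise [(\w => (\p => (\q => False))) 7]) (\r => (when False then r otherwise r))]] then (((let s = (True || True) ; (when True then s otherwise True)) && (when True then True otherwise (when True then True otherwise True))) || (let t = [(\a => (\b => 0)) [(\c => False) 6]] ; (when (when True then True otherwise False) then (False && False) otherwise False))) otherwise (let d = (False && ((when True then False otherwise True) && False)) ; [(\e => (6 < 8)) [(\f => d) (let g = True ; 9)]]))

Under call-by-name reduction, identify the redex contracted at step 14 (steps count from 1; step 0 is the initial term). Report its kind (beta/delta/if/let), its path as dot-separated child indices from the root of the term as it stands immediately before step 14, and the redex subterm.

Working:
step 0: (if ((let x = (if (0 == 9) then (false && true) else (false || true)) in (\y.(x || false))) ((if (if true then false else true) then ((\z.(\u.(\v.z))) true) else ((\w.(\p.(\q.false))) 7)) (\r.(if false then r else r)))) then (((let s = (true || true) in (if true then s else true)) && (if true then true else (if true then true else true))) || (let t = ((\a.(\b.0)) ((\c.false) 6)) in (if (if true then true else false) then (false && false) else false))) else (let d = (false && ((if true then false else true) && false)) in ((\e.(6 < 8)) ((\f.d) (let g = true in 9)))))
step 1: [let@0.0] (if ((\y.((if (0 == 9) then (false && true) else (false || true)) || false)) ((if (if true then false else true) then ((\z.(\u.(\v.z))) true) else ((\w.(\p.(\q.false))) 7)) (\r.(if false then r else r)))) then (((let s = (true || true) in (if true then s else true)) && (if true then true else (if true then true else true))) || (let t = ((\a.(\b.0)) ((\c.false) 6)) in (if (if true then true else false) then (false && false) else false))) else (let d = (false && ((if true then false else true) && false)) in ((\e.(6 < 8)) ((\f.d) (let g = true in 9)))))
step 2: [beta@0] (if ((if (0 == 9) then (false && true) else (false || true)) || false) then (((let s = (true || true) in (if true then s else true)) && (if true then true else (if true then true else true))) || (let t = ((\a.(\b.0)) ((\c.false) 6)) in (if (if true then true else false) then (false && false) else false))) else (let d = (false && ((if true then false else true) && false)) in ((\e.(6 < 8)) ((\f.d) (let g = true in 9)))))
step 3: [delta@0.0.0] (if ((if false then (false && true) else (false || true)) || false) then (((let s = (true || true) in (if true then s else true)) && (if true then true else (if true then true else true))) || (let t = ((\a.(\b.0)) ((\c.false) 6)) in (if (if true then true else false) then (false && false) else false))) else (let d = (false && ((if true then false else true) && false)) in ((\e.(6 < 8)) ((\f.d) (let g = true in 9)))))
step 4: [if@0.0] (if ((false || true) || false) then (((let s = (true || true) in (if true then s else true)) && (if true then true else (if true then true else true))) || (let t = ((\a.(\b.0)) ((\c.false) 6)) in (if (if true then true else false) then (false && false) else false))) else (let d = (false && ((if true then false else true) && false)) in ((\e.(6 < 8)) ((\f.d) (let g = true in 9)))))
step 5: [delta@0.0] (if (true || false) then (((let s = (true || true) in (if true then s else true)) && (if true then true else (if true then true else true))) || (let t = ((\a.(\b.0)) ((\c.false) 6)) in (if (if true then true else false) then (false && false) else false))) else (let d = (false && ((if true then false else true) && false)) in ((\e.(6 < 8)) ((\f.d) (let g = true in 9)))))
step 6: [delta@0] (if true then (((let s = (true || true) in (if true then s else true)) && (if true then true else (if true then true else true))) || (let t = ((\a.(\b.0)) ((\c.false) 6)) in (if (if true then true else false) then (false && false) else false))) else (let d = (false && ((if true then false else true) && false)) in ((\e.(6 < 8)) ((\f.d) (let g = true in 9)))))
step 7: [if@root] (((let s = (true || true) in (if true then s else true)) && (if true then true else (if true then true else true))) || (let t = ((\a.(\b.0)) ((\c.false) 6)) in (if (if true then true else false) then (false && false) else false)))
step 8: [let@0.0] (((if true then (true || true) else true) && (if true then true else (if true then true else true))) || (let t = ((\a.(\b.0)) ((\c.false) 6)) in (if (if true then true else false) then (false && false) else false)))
step 9: [if@0.0] (((true || true) && (if true then true else (if true then true else true))) || (let t = ((\a.(\b.0)) ((\c.false) 6)) in (if (if true then true else false) then (false && false) else false)))
step 10: [delta@0.0] ((true && (if true then true else (if true then true else true))) || (let t = ((\a.(\b.0)) ((\c.false) 6)) in (if (if true then true else false) then (false && false) else false)))
step 11: [if@0.1] ((true && true) || (let t = ((\a.(\b.0)) ((\c.false) 6)) in (if (if true then true else false) then (false && false) else false)))
step 12: [delta@0] (true || (let t = ((\a.(\b.0)) ((\c.false) 6)) in (if (if true then true else false) then (false && false) else false)))
step 13: [let@1] (true || (if (if true then true else false) then (false && false) else false))
step 14: [if@1.0] (true || (if true then (false && false) else false))

Answer: if at 1.0 : (if true then true else false)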